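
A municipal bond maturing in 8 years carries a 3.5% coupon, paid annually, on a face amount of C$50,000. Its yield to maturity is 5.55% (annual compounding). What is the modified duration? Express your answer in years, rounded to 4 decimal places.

Periodic yield y = 0.0555. First find Macaulay duration:
  t   CF        PV=CF/(1+0.0555)^t    t·PV
  1     1,750.00     1,657.9820     1,657.9820
  2     1,750.00     1,570.8025     3,141.6049
  3     1,750.00     1,488.2070     4,464.6209
  4     1,750.00     1,409.9545     5,639.8180
  5     1,750.00     1,335.8167     6,679.0834
  6     1,750.00     1,265.5771     7,593.4629
  7     1,750.00     1,199.0309     8,393.2165
  8    51,750.00    33,592.6645   268,741.3163
  Σ                 43,520.0352   306,311.1049
P = 43,520.0352; Macaulay duration = 306,311.1049 / 43,520.0352 = 7.03839 years.
Modified duration = D_Mac / (1 + y) = 7.03839 / 1.0555 = 6.66830 years.

6.6683 years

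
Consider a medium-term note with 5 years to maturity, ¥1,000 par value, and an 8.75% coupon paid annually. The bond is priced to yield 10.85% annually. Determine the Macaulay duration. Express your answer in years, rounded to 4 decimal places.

Periodic yield y = 0.1085. Discount each cash flow and weight by its year:
  t   CF        PV=CF/(1+0.1085)^t    t·PV
  1        87.50        78.9355        78.9355
  2        87.50        71.2093       142.4186
  3        87.50        64.2393       192.7180
  4        87.50        57.9516       231.8063
  5     1,087.50       649.7567     3,248.7836
  Σ                    922.0924     3,894.6620
Price P = Σ PV = 922.0924.
Macaulay duration = Σ(t·PV) / P = 3,894.6620 / 922.0924 = 4.22372 years.

4.2237 years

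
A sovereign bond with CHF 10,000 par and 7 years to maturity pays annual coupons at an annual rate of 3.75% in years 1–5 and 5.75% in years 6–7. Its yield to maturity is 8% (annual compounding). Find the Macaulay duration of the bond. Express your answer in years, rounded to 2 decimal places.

6.18 years

Periodic yield y = 0.08. Discount each cash flow and weight by its year:
  t   CF        PV=CF/(1+0.08)^t    t·PV
  1       375.00       347.2222       347.2222
  2       375.00       321.5021       643.0041
  3       375.00       297.6871       893.0613
  4       375.00       275.6362     1,102.5448
  5       375.00       255.2187     1,276.0935
  6       575.00       362.3475     2,174.0852
  7    10,575.00     6,170.4109    43,192.8765
  Σ                  8,030.0247    49,628.8876
Price P = Σ PV = 8,030.0247.
Macaulay duration = Σ(t·PV) / P = 49,628.8876 / 8,030.0247 = 6.18042 years.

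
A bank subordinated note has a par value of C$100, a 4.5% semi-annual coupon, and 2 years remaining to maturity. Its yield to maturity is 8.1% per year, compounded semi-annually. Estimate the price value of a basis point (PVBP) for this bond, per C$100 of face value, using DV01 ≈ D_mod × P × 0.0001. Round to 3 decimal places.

Periodic yield y = 0.0405.
  t   CF        PV=CF/(1+0.0405)^t    t·PV
  1         2.25         2.1624         2.1624
  2         2.25         2.0783         4.1565
  3         2.25         1.9974         5.9921
  4       102.25        87.2358       348.9434
  Σ                     93.4739       361.2544
P = 93.4739; D_Mac = 3.86476 half-year periods = 1.93238 yrs; D_mod = 1.85717 yrs.
DV01 ≈ 1.85717 × 93.4739 × 0.0001 = 0.017360.

C$0.017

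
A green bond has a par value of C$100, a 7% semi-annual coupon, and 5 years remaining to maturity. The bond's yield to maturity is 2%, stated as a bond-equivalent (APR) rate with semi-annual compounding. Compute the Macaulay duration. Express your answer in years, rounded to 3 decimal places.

4.386 years

Periodic yield y = 0.01. Discount each cash flow and weight by its period:
  t   CF        PV=CF/(1+0.01)^t    t·PV
  1         3.50         3.4653         3.4653
  2         3.50         3.4310         6.8621
  3         3.50         3.3971        10.1912
  4         3.50         3.3634        13.4537
  5         3.50         3.3301        16.6506
  6         3.50         3.2972        19.7829
  7         3.50         3.2645        22.8516
  8         3.50         3.2322        25.8575
  9         3.50         3.2002        28.8017
  10      103.50        93.6972       936.9720
  Σ                    123.6783     1,084.8888
Price P = Σ PV = 123.6783.
Macaulay duration = Σ(t·PV) / P = 1,084.8888 / 123.6783 = 8.77186 half-year periods.
In years: 8.77186 / 2 = 4.38593 years.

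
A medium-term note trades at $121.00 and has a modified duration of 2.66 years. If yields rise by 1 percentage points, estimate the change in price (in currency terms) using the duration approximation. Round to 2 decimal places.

-$3.22

Duration approximation: ΔP/P ≈ -D_mod · Δy = -2.66 × (+0.01) = -0.026600.
ΔP ≈ 121.00 × (-0.026600) = -3.21860.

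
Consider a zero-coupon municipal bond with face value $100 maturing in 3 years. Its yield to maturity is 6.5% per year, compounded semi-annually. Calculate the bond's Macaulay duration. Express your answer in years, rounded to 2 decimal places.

A zero-coupon bond has a single cash flow at maturity, so its Macaulay duration equals its maturity: 3 years.
(Equivalently: 6 semi-annual periods ÷ 2 = 3 years.)

3.00 years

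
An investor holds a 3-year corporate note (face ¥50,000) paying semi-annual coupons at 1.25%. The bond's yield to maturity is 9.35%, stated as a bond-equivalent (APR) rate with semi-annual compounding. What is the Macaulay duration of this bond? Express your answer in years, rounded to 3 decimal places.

2.947 years

Periodic yield y = 0.04675. Discount each cash flow and weight by its period:
  t   CF        PV=CF/(1+0.04675)^t    t·PV
  1       312.50       298.5431       298.5431
  2       312.50       285.2096       570.4191
  3       312.50       272.4715       817.4146
  4       312.50       260.3024     1,041.2095
  5       312.50       248.6767     1,243.3837
  6    50,312.50    38,248.8234   229,492.9406
  Σ                 39,614.0267   233,463.9106
Price P = Σ PV = 39,614.0267.
Macaulay duration = Σ(t·PV) / P = 233,463.9106 / 39,614.0267 = 5.89347 half-year periods.
In years: 5.89347 / 2 = 2.94673 years.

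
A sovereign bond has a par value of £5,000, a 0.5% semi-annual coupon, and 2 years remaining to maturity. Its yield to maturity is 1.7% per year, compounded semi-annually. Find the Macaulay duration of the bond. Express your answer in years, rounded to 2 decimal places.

Periodic yield y = 0.0085. Discount each cash flow and weight by its period:
  t   CF        PV=CF/(1+0.0085)^t    t·PV
  1        12.50        12.3946        12.3946
  2        12.50        12.2902        24.5804
  3        12.50        12.1866        36.5598
  4     5,012.50     4,845.6359    19,382.5435
  Σ                  4,882.5073    19,456.0783
Price P = Σ PV = 4,882.5073.
Macaulay duration = Σ(t·PV) / P = 19,456.0783 / 4,882.5073 = 3.98485 half-year periods.
In years: 3.98485 / 2 = 1.99243 years.

1.99 years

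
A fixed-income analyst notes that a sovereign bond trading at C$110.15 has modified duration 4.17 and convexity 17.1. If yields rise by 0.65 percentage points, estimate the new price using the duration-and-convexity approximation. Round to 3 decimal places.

C$107.204

Duration effect: -D_mod·Δy = -4.17 × (+0.0065) = -0.027105
Convexity effect: ½·C·(Δy)² = 0.5 × 17.1 × (0.0065)² = +0.0003612375
ΔP/P ≈ -0.027105 + 0.0003612375 = -0.0267437625
New price ≈ 110.15 × (1 - 0.0267437625) = 107.204174560625.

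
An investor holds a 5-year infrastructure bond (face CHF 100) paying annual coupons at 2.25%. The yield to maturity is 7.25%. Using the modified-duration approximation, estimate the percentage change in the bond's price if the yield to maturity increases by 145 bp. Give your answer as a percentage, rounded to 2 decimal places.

-6.43%

Periodic yield y = 0.0725. Modified duration first:
  t   CF        PV=CF/(1+0.0725)^t    t·PV
  1         2.25         2.0979         2.0979
  2         2.25         1.9561         3.9122
  3         2.25         1.8239         5.4716
  4         2.25         1.7006         6.8023
  5       102.25        72.0571       360.2855
  Σ                     79.6355       378.5694
P = 79.6355; D_Mac = 4.75378 yrs; D_mod = 4.75378/(1+0.0725) = 4.43243 yrs.
ΔP/P ≈ -D_mod · Δy = -4.43243 × (+0.0145) = -0.064270 = -6.4270%.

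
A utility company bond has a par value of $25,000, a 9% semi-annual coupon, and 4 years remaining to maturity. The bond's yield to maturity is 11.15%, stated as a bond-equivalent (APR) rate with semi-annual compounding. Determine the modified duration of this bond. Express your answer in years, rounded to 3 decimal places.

Periodic yield y = 0.05575. First find Macaulay duration:
  t   CF        PV=CF/(1+0.05575)^t    t·PV
  1     1,125.00     1,065.5932     1,065.5932
  2     1,125.00     1,009.3234     2,018.6468
  3     1,125.00       956.0250     2,868.0750
  4     1,125.00       905.5411     3,622.1644
  5     1,125.00       857.7230     4,288.6152
  6     1,125.00       812.4301     4,874.5803
  7     1,125.00       769.5288     5,386.7018
  8    26,125.00    16,926.5161   135,412.1287
  Σ                 23,302.6807   159,536.5053
P = 23,302.6807; Macaulay duration = 159,536.5053 / 23,302.6807 = 6.84627 half-year periods = 3.42314 years.
Modified duration = D_Mac / (1 + y) = 3.42314 / 1.05575 = 3.24237 years.

3.242 years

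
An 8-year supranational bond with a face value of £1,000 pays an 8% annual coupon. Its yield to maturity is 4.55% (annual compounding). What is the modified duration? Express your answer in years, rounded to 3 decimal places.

6.120 years

Periodic yield y = 0.0455. First find Macaulay duration:
  t   CF        PV=CF/(1+0.0455)^t    t·PV
  1        80.00        76.5184        76.5184
  2        80.00        73.1883       146.3767
  3        80.00        70.0032       210.0096
  4        80.00        66.9567       267.8267
  5        80.00        64.0427       320.2136
  6        80.00        61.2556       367.5336
  7        80.00        58.5898       410.1283
  8     1,080.00       756.5392     6,052.3139
  Σ                  1,227.0939     7,850.9208
P = 1,227.0939; Macaulay duration = 7,850.9208 / 1,227.0939 = 6.39798 years.
Modified duration = D_Mac / (1 + y) = 6.39798 / 1.0455 = 6.11954 years.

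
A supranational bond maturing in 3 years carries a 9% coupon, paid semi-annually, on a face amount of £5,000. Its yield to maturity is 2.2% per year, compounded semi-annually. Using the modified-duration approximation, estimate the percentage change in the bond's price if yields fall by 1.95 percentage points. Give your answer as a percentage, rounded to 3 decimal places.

+5.256%

Periodic yield y = 0.011. Modified duration first:
  t   CF        PV=CF/(1+0.011)^t    t·PV
  1       225.00       222.5519       222.5519
  2       225.00       220.1305       440.2610
  3       225.00       217.7354       653.2062
  4       225.00       215.3664       861.4655
  5       225.00       213.0231     1,065.1156
  6     5,225.00     4,893.0467    29,358.2802
  Σ                  5,981.8540    32,600.8805
P = 5,981.8540; D_Mac = 5.44996 half-year periods = 2.72498 yrs; D_mod = 2.72498/(1+0.011) = 2.69533 yrs.
ΔP/P ≈ -D_mod · Δy = -2.69533 × (-0.0195) = +0.052559 = +5.2559%.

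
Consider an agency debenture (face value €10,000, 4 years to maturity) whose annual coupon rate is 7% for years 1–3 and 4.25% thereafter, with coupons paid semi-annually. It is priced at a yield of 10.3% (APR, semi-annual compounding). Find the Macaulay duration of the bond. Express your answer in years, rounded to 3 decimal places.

Periodic yield y = 0.0515. Discount each cash flow and weight by its period:
  t   CF        PV=CF/(1+0.0515)^t    t·PV
  1       350.00       332.8578       332.8578
  2       350.00       316.5552       633.1105
  3       350.00       301.0511       903.1533
  4       350.00       286.3063     1,145.2253
  5       350.00       272.2837     1,361.4185
  6       350.00       258.9479     1,553.6874
  7       212.50       149.5182     1,046.6272
  8    10,212.50     6,833.7306    54,669.8447
  Σ                  8,751.2508    61,645.9247
Price P = Σ PV = 8,751.2508.
Macaulay duration = Σ(t·PV) / P = 61,645.9247 / 8,751.2508 = 7.04424 half-year periods.
In years: 7.04424 / 2 = 3.52212 years.

3.522 years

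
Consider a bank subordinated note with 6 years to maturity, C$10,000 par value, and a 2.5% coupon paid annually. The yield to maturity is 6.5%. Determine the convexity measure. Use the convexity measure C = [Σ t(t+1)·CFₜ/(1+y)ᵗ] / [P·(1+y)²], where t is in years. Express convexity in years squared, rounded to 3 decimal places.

With y = 0.065:
  t   CF        PV=CF/(1+0.065)^t    t·PV        t(t+1)·PV
  1       250.00       234.7418       234.7418         469.4836
  2       250.00       220.4148       440.8296       1,322.4889
  3       250.00       206.9623       620.8868       2,483.5473
  4       250.00       194.3308       777.3231       3,886.6155
  5       250.00       182.4702       912.3510       5,474.1063
  6    10,250.00     7,024.6747    42,148.0483     295,036.3381
  Σ                  8,063.5946    45,134.1807     308,672.5796
P = 8,063.5946.
Convexity = Σ t(t+1)·PV / [P·(1+y)²] = 308,672.5796 / (8,063.5946 × 1.134225) = 33.74972.

33.750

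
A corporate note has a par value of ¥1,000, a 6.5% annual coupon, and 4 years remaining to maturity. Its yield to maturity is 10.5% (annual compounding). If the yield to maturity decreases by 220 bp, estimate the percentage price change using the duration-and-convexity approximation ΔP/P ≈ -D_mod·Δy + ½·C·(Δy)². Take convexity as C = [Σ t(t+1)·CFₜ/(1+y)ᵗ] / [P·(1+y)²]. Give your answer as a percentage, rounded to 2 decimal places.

+7.56%

With y = 0.105:
  t   CF        PV=CF/(1+0.105)^t    t·PV        t(t+1)·PV
  1        65.00        58.8235        58.8235         117.6471
  2        65.00        53.2340       106.4679         319.4038
  3        65.00        48.1755       144.5266         578.1064
  4     1,065.00       714.3326     2,857.3306      14,286.6528
  Σ                    874.5657     3,167.1486      15,301.8101
P = 874.5657; D_Mac = 3.62140 yrs; D_mod = 3.27728 yrs; C = 14.32933.
Duration effect: -3.27728 × (-0.022) = +0.072100
Convexity effect: 0.5 × 14.32933 × (-0.022)² = +0.0034677
ΔP/P ≈ +0.072100 + 0.0034677 = +0.075568 = +7.5568%.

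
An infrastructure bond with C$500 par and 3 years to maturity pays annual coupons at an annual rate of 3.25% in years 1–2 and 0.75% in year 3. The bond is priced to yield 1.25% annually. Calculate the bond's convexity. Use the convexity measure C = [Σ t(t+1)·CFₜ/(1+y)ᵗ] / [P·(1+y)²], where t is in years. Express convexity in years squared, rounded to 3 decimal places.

11.223

With y = 0.0125:
  t   CF        PV=CF/(1+0.0125)^t    t·PV        t(t+1)·PV
  1        16.25        16.0494        16.0494          32.0988
  2        16.25        15.8512        31.7025          95.1075
  3       503.75       485.3220     1,455.9659       5,823.8638
  Σ                    517.2226     1,503.7178       5,951.0700
P = 517.2226.
Convexity = Σ t(t+1)·PV / [P·(1+y)²] = 5,951.0700 / (517.2226 × 1.025156) = 11.22348.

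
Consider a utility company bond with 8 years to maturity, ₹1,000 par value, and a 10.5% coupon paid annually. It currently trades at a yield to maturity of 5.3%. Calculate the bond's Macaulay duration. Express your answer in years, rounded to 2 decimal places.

Periodic yield y = 0.053. Discount each cash flow and weight by its year:
  t   CF        PV=CF/(1+0.053)^t    t·PV
  1       105.00        99.7151        99.7151
  2       105.00        94.6962       189.3924
  3       105.00        89.9299       269.7897
  4       105.00        85.4035       341.6141
  5       105.00        81.1050       405.5248
  6       105.00        77.0228       462.1366
  7       105.00        73.1460       512.0221
  8     1,105.00       731.0302     5,848.2415
  Σ                  1,332.0487     8,128.4363
Price P = Σ PV = 1,332.0487.
Macaulay duration = Σ(t·PV) / P = 8,128.4363 / 1,332.0487 = 6.10221 years.

6.10 years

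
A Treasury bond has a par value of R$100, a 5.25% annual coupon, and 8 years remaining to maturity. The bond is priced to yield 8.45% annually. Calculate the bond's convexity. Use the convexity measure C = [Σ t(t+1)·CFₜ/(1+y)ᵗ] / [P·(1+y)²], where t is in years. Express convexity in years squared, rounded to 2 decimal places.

47.01

With y = 0.0845:
  t   CF        PV=CF/(1+0.0845)^t    t·PV        t(t+1)·PV
  1         5.25         4.8409         4.8409           9.6819
  2         5.25         4.4638         8.9275          26.7825
  3         5.25         4.1160        12.3479          49.3915
  4         5.25         3.7953        15.1810          75.9051
  5         5.25         3.4995        17.4977         104.9863
  6         5.25         3.2269        19.3612         135.5287
  7         5.25         2.9754        20.8281         166.6251
  8       105.25        55.0029       440.0233       3,960.2094
  Σ                     81.9207       539.0077       4,529.1105
P = 81.9207.
Convexity = Σ t(t+1)·PV / [P·(1+y)²] = 4,529.1105 / (81.9207 × 1.176140) = 47.00675.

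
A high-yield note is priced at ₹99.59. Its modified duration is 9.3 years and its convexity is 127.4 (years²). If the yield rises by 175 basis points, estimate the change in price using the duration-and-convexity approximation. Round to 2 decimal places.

Duration effect: -D_mod·Δy = -9.3 × (+0.0175) = -0.162750
Convexity effect: ½·C·(Δy)² = 0.5 × 127.4 × (0.0175)² = +0.019508125
ΔP/P ≈ -0.162750 + 0.019508125 = -0.143241875
ΔP ≈ 99.59 × (-0.143241875) = -14.26545833125.

-₹14.27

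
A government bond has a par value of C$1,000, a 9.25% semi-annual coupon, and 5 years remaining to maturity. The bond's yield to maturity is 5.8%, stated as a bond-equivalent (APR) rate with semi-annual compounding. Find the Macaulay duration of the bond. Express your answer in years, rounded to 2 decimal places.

4.18 years

Periodic yield y = 0.029. Discount each cash flow and weight by its period:
  t   CF        PV=CF/(1+0.029)^t    t·PV
  1        46.25        44.9466        44.9466
  2        46.25        43.6798        87.3597
  3        46.25        42.4488       127.3465
  4        46.25        41.2525       165.0100
  5        46.25        40.0899       200.4494
  6        46.25        38.9600       233.7603
  7        46.25        37.8620       265.0343
  8        46.25        36.7950       294.3600
  9        46.25        35.7580       321.8221
  10    1,046.25       786.1071     7,861.0711
  Σ                  1,147.8998     9,601.1599
Price P = Σ PV = 1,147.8998.
Macaulay duration = Σ(t·PV) / P = 9,601.1599 / 1,147.8998 = 8.36411 half-year periods.
In years: 8.36411 / 2 = 4.18205 years.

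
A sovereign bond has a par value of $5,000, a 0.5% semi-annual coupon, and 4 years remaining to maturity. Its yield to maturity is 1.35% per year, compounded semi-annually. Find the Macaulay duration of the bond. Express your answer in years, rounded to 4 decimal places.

3.9645 years

Periodic yield y = 0.00675. Discount each cash flow and weight by its period:
  t   CF        PV=CF/(1+0.00675)^t    t·PV
  1        12.50        12.4162        12.4162
  2        12.50        12.3329        24.6659
  3        12.50        12.2503        36.7508
  4        12.50        12.1681        48.6725
  5        12.50        12.0865        60.4327
  6        12.50        12.0055        72.0330
  7        12.50        11.9250        83.4750
  8     5,012.50     4,749.8651    37,998.9211
  Σ                  4,835.0497    38,337.3672
Price P = Σ PV = 4,835.0497.
Macaulay duration = Σ(t·PV) / P = 38,337.3672 / 4,835.0497 = 7.92905 half-year periods.
In years: 7.92905 / 2 = 3.96453 years.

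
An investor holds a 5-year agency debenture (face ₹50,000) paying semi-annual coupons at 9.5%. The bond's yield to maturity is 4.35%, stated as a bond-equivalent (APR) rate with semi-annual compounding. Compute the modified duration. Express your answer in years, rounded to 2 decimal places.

Periodic yield y = 0.02175. First find Macaulay duration:
  t   CF        PV=CF/(1+0.02175)^t    t·PV
  1     2,375.00     2,324.4434     2,324.4434
  2     2,375.00     2,274.9629     4,549.9258
  3     2,375.00     2,226.5358     6,679.6073
  4     2,375.00     2,179.1395     8,716.5579
  5     2,375.00     2,132.7521    10,663.7606
  6     2,375.00     2,087.3522    12,524.1132
  7     2,375.00     2,042.9187    14,300.4311
  8     2,375.00     1,999.4311    15,995.4488
  9     2,375.00     1,956.8692    17,611.8227
  10   52,375.00    42,235.4934   422,354.9341
  Σ                 61,459.8983   515,721.0449
P = 61,459.8983; Macaulay duration = 515,721.0449 / 61,459.8983 = 8.39118 half-year periods = 4.19559 years.
Modified duration = D_Mac / (1 + y) = 4.19559 / 1.02175 = 4.10628 years.

4.11 years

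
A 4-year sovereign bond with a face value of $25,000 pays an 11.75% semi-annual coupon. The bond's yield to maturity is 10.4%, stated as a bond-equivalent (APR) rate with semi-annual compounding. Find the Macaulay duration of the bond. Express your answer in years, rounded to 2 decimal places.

3.32 years

Periodic yield y = 0.052. Discount each cash flow and weight by its period:
  t   CF        PV=CF/(1+0.052)^t    t·PV
  1     1,468.75     1,396.1502     1,396.1502
  2     1,468.75     1,327.1390     2,654.2779
  3     1,468.75     1,261.5389     3,784.6168
  4     1,468.75     1,199.1815     4,796.7260
  5     1,468.75     1,139.9064     5,699.5318
  6     1,468.75     1,083.5612     6,501.3671
  7     1,468.75     1,030.0011     7,210.0079
  8    26,468.75    17,644.4251   141,155.4011
  Σ                 26,081.9034   173,198.0789
Price P = Σ PV = 26,081.9034.
Macaulay duration = Σ(t·PV) / P = 173,198.0789 / 26,081.9034 = 6.64055 half-year periods.
In years: 6.64055 / 2 = 3.32027 years.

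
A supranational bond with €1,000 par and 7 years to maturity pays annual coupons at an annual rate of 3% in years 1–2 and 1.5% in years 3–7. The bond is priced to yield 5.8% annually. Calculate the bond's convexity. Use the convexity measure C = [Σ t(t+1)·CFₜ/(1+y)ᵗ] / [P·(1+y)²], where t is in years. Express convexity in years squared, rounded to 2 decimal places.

With y = 0.058:
  t   CF        PV=CF/(1+0.058)^t    t·PV        t(t+1)·PV
  1        30.00        28.3554        28.3554          56.7108
  2        30.00        26.8009        53.6019         160.8056
  3        15.00        12.6658        37.9975         151.9902
  4        15.00        11.9715        47.8860         239.4300
  5        15.00        11.3152        56.5761         339.4565
  6        15.00        10.6949        64.1695         449.1863
  7     1,015.00       684.0162     4,788.1132      38,304.9055
  Σ                    785.8200     5,076.6996      39,702.4849
P = 785.8200.
Convexity = Σ t(t+1)·PV / [P·(1+y)²] = 39,702.4849 / (785.8200 × 1.119364) = 45.13602.

45.14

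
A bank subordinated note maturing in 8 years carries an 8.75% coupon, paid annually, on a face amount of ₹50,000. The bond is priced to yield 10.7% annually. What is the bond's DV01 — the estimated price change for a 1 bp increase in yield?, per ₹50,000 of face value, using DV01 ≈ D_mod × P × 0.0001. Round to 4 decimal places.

₹24.1884

Periodic yield y = 0.107.
  t   CF        PV=CF/(1+0.107)^t    t·PV
  1     4,375.00     3,952.1229     3,952.1229
  2     4,375.00     3,570.1200     7,140.2400
  3     4,375.00     3,225.0407     9,675.1220
  4     4,375.00     2,913.3159    11,653.2635
  5     4,375.00     2,631.7216    13,158.6082
  6     4,375.00     2,377.3457    14,264.0740
  7     4,375.00     2,147.5571    15,032.8994
  8    54,375.00    24,111.1710   192,889.3679
  Σ                 44,928.3948   267,765.6979
P = 44,928.3948; D_Mac = 5.95983 yrs; D_mod = 5.38377 yrs.
DV01 ≈ 5.38377 × 44,928.3948 × 0.0001 = 24.188410.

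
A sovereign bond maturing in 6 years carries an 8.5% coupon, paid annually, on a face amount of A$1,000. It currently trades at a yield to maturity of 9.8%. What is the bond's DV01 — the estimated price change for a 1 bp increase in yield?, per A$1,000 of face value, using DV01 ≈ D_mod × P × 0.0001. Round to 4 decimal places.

Periodic yield y = 0.098.
  t   CF        PV=CF/(1+0.098)^t    t·PV
  1        85.00        77.4135        77.4135
  2        85.00        70.5041       141.0082
  3        85.00        64.2114       192.6341
  4        85.00        58.4803       233.9212
  5        85.00        53.2607       266.3037
  6     1,085.00       619.1783     3,715.0695
  Σ                    943.0482     4,626.3502
P = 943.0482; D_Mac = 4.90574 yrs; D_mod = 4.46789 yrs.
DV01 ≈ 4.46789 × 943.0482 × 0.0001 = 0.421343.

A$0.4213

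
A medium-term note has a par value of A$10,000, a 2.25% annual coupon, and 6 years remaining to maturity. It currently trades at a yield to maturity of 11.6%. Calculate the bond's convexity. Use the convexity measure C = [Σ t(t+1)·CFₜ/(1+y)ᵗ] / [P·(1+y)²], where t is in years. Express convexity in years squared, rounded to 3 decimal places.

With y = 0.116:
  t   CF        PV=CF/(1+0.116)^t    t·PV        t(t+1)·PV
  1       225.00       201.6129       201.6129         403.2258
  2       225.00       180.6567       361.3134       1,083.9403
  3       225.00       161.8788       485.6364       1,942.5454
  4       225.00       145.0527       580.2107       2,901.0535
  5       225.00       129.9755       649.8776       3,899.2654
  6    10,225.00     5,292.7106    31,756.2637     222,293.8458
  Σ                  6,111.8872    34,034.9147     232,523.8763
P = 6,111.8872.
Convexity = Σ t(t+1)·PV / [P·(1+y)²] = 232,523.8763 / (6,111.8872 × 1.245456) = 30.54667.

30.547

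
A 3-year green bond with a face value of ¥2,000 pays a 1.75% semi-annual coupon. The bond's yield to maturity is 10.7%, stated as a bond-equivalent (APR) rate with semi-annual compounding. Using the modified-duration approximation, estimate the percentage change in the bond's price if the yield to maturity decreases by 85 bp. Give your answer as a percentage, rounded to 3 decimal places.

+2.360%

Periodic yield y = 0.0535. Modified duration first:
  t   CF        PV=CF/(1+0.0535)^t    t·PV
  1        17.50        16.6113        16.6113
  2        17.50        15.7677        31.5354
  3        17.50        14.9670        44.9010
  4        17.50        14.2069        56.8277
  5        17.50        13.4854        67.4272
  6     2,017.50     1,475.7280     8,854.3677
  Σ                  1,550.7663     9,071.6703
P = 1,550.7663; D_Mac = 5.84980 half-year periods = 2.92490 yrs; D_mod = 2.92490/(1+0.0535) = 2.77636 yrs.
ΔP/P ≈ -D_mod · Δy = -2.77636 × (-0.0085) = +0.023599 = +2.3599%.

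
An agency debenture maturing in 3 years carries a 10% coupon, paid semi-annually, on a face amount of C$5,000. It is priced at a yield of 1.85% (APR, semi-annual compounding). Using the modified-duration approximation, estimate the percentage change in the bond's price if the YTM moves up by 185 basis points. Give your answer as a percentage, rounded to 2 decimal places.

Periodic yield y = 0.00925. Modified duration first:
  t   CF        PV=CF/(1+0.00925)^t    t·PV
  1       250.00       247.7087       247.7087
  2       250.00       245.4384       490.8768
  3       250.00       243.1889       729.5667
  4       250.00       240.9600       963.8400
  5       250.00       238.7516     1,193.7578
  6     5,250.00     4,967.8303    29,806.9820
  Σ                  6,183.8779    33,432.7320
P = 6,183.8779; D_Mac = 5.40643 half-year periods = 2.70322 yrs; D_mod = 2.70322/(1+0.00925) = 2.67844 yrs.
ΔP/P ≈ -D_mod · Δy = -2.67844 × (+0.0185) = -0.049551 = -4.9551%.

-4.96%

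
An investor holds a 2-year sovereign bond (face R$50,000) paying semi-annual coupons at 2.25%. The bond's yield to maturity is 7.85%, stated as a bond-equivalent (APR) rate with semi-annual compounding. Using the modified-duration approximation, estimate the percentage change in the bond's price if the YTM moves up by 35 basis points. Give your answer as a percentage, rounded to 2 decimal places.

Periodic yield y = 0.03925. Modified duration first:
  t   CF        PV=CF/(1+0.03925)^t    t·PV
  1       562.50       541.2557       541.2557
  2       562.50       520.8138     1,041.6275
  3       562.50       501.1439     1,503.4316
  4    50,562.50    43,345.9381   173,383.7523
  Σ                 44,909.1514   176,470.0672
P = 44,909.1514; D_Mac = 3.92949 half-year periods = 1.96475 yrs; D_mod = 1.96475/(1+0.03925) = 1.89054 yrs.
ΔP/P ≈ -D_mod · Δy = -1.89054 × (+0.0035) = -0.006617 = -0.6617%.

-0.66%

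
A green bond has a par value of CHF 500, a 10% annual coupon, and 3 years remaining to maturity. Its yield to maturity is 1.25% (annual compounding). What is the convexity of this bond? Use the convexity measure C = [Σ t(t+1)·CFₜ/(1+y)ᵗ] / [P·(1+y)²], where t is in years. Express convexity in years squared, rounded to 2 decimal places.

10.48

With y = 0.0125:
  t   CF        PV=CF/(1+0.0125)^t    t·PV        t(t+1)·PV
  1        50.00        49.3827        49.3827          98.7654
  2        50.00        48.7731        97.5461         292.6383
  3       550.00       529.8801     1,589.6402       6,358.5610
  Σ                    628.0358     1,736.5691       6,749.9647
P = 628.0358.
Convexity = Σ t(t+1)·PV / [P·(1+y)²] = 6,749.9647 / (628.0358 × 1.025156) = 10.48400.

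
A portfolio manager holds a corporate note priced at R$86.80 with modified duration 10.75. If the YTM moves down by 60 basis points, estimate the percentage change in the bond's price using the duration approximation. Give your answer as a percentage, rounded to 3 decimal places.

+6.450%

Duration approximation: ΔP/P ≈ -D_mod · Δy = -10.75 × (-0.006) = +0.064500.
As a percentage: +6.4500%.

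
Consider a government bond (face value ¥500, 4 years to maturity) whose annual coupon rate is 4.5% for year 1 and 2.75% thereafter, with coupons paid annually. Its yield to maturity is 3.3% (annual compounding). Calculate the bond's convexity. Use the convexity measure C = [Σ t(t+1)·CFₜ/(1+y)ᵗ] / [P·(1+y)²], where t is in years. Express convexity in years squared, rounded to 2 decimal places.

17.48

With y = 0.033:
  t   CF        PV=CF/(1+0.033)^t    t·PV        t(t+1)·PV
  1        22.50        21.7812        21.7812          43.5624
  2        13.75        12.8855        25.7710          77.3131
  3        13.75        12.4739        37.4217         149.6866
  4       513.75       451.1807     1,804.7229       9,023.6147
  Σ                    498.3214     1,889.6969       9,294.1769
P = 498.3214.
Convexity = Σ t(t+1)·PV / [P·(1+y)²] = 9,294.1769 / (498.3214 × 1.067089) = 17.47836.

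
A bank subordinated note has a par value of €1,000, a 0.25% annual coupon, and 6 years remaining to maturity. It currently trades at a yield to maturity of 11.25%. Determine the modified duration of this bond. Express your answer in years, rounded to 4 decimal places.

Periodic yield y = 0.1125. First find Macaulay duration:
  t   CF        PV=CF/(1+0.1125)^t    t·PV
  1         2.50         2.2472         2.2472
  2         2.50         2.0199         4.0399
  3         2.50         1.8157         5.4470
  4         2.50         1.6321         6.5283
  5         2.50         1.4670         7.3352
  6     1,002.50       528.7913     3,172.7475
  Σ                    537.9732     3,198.3451
P = 537.9732; Macaulay duration = 3,198.3451 / 537.9732 = 5.94518 years.
Modified duration = D_Mac / (1 + y) = 5.94518 / 1.1125 = 5.34398 years.

5.3440 years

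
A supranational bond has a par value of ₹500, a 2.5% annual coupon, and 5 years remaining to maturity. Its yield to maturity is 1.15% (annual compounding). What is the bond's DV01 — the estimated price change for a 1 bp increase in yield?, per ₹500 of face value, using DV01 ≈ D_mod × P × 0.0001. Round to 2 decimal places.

₹0.25

Periodic yield y = 0.0115.
  t   CF        PV=CF/(1+0.0115)^t    t·PV
  1        12.50        12.3579        12.3579
  2        12.50        12.2174        24.4348
  3        12.50        12.0785        36.2354
  4        12.50        11.9412        47.7646
  5       512.50       484.0213     2,420.1063
  Σ                    532.6162     2,540.8990
P = 532.6162; D_Mac = 4.77060 yrs; D_mod = 4.71636 yrs.
DV01 ≈ 4.71636 × 532.6162 × 0.0001 = 0.251201.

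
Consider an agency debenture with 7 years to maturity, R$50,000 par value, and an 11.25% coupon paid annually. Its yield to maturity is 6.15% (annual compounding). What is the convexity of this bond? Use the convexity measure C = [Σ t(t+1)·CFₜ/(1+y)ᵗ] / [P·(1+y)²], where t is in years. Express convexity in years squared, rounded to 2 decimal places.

34.96

With y = 0.0615:
  t   CF        PV=CF/(1+0.0615)^t    t·PV        t(t+1)·PV
  1     5,625.00     5,299.1050     5,299.1050      10,598.2101
  2     5,625.00     4,992.0914     9,984.1828      29,952.5485
  3     5,625.00     4,702.8652    14,108.5956      56,434.3825
  4     5,625.00     4,430.3959    17,721.5834      88,607.9172
  5     5,625.00     4,173.7125    20,868.5627     125,211.3762
  6     5,625.00     3,931.9007    23,591.4039     165,139.8273
  7    55,625.00    36,629.4194   256,405.9356   2,051,247.4845
  Σ                 64,159.4901   347,979.3691   2,527,191.7464
P = 64,159.4901.
Convexity = Σ t(t+1)·PV / [P·(1+y)²] = 2,527,191.7464 / (64,159.4901 × 1.126782) = 34.95725.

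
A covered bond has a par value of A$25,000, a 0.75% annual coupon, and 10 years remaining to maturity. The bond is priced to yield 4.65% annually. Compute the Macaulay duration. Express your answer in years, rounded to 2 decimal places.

9.59 years

Periodic yield y = 0.0465. Discount each cash flow and weight by its year:
  t   CF        PV=CF/(1+0.0465)^t    t·PV
  1       187.50       179.1687       179.1687
  2       187.50       171.2075       342.4150
  3       187.50       163.6001       490.8003
  4       187.50       156.3307       625.3229
  5       187.50       149.3844       746.9218
  6       187.50       142.7466       856.4798
  7       187.50       136.4039       954.8270
  8       187.50       130.3429     1,042.7433
  9       187.50       124.5513     1,120.9615
  10   25,187.50    15,987.9484   159,879.4836
  Σ                 17,341.6844   166,239.1237
Price P = Σ PV = 17,341.6844.
Macaulay duration = Σ(t·PV) / P = 166,239.1237 / 17,341.6844 = 9.58610 years.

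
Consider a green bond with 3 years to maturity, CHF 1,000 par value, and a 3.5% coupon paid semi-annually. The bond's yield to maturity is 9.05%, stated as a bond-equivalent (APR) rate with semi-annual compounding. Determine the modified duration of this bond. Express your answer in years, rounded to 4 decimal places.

Periodic yield y = 0.04525. First find Macaulay duration:
  t   CF        PV=CF/(1+0.04525)^t    t·PV
  1        17.50        16.7424        16.7424
  2        17.50        16.0176        32.0352
  3        17.50        15.3242        45.9726
  4        17.50        14.6608        58.6432
  5        17.50        14.0261        70.1305
  6     1,017.50       780.2133     4,681.2799
  Σ                    856.9844     4,904.8038
P = 856.9844; Macaulay duration = 4,904.8038 / 856.9844 = 5.72333 half-year periods = 2.86166 years.
Modified duration = D_Mac / (1 + y) = 2.86166 / 1.04525 = 2.73778 years.

2.7378 years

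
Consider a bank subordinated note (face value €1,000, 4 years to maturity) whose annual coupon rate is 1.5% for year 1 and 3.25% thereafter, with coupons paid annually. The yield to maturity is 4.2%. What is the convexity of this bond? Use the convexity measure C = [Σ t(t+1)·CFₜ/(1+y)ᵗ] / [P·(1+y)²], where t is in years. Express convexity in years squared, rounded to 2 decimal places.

With y = 0.042:
  t   CF        PV=CF/(1+0.042)^t    t·PV        t(t+1)·PV
  1        15.00        14.3954        14.3954          28.7908
  2        32.50        29.9328        59.8657         179.5970
  3        32.50        28.7263        86.1790         344.7160
  4     1,032.50       875.8287     3,503.3149      17,516.5745
  Σ                    948.8833     3,663.7550      18,069.6783
P = 948.8833.
Convexity = Σ t(t+1)·PV / [P·(1+y)²] = 18,069.6783 / (948.8833 × 1.085764) = 17.53889.

17.54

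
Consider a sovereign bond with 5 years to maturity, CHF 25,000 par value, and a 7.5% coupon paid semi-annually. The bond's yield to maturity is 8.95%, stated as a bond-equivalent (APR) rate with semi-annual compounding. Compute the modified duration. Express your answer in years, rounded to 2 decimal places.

4.05 years

Periodic yield y = 0.04475. First find Macaulay duration:
  t   CF        PV=CF/(1+0.04475)^t    t·PV
  1       937.50       897.3439       897.3439
  2       937.50       858.9077     1,717.8155
  3       937.50       822.1180     2,466.3539
  4       937.50       786.9040     3,147.6160
  5       937.50       753.1984     3,765.9919
  6       937.50       720.9365     4,325.6188
  7       937.50       690.0564     4,830.3951
  8       937.50       660.4991     5,283.9929
  9       937.50       632.2078     5,689.8703
  10   25,937.50    16,741.8835   167,418.8351
  Σ                 23,564.0553   199,543.8335
P = 23,564.0553; Macaulay duration = 199,543.8335 / 23,564.0553 = 8.46814 half-year periods = 4.23407 years.
Modified duration = D_Mac / (1 + y) = 4.23407 / 1.04475 = 4.05271 years.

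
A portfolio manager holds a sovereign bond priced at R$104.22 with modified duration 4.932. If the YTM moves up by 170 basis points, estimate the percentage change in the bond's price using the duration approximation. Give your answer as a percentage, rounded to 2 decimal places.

Duration approximation: ΔP/P ≈ -D_mod · Δy = -4.932 × (+0.017) = -0.083844.
As a percentage: -8.3844%.

-8.38%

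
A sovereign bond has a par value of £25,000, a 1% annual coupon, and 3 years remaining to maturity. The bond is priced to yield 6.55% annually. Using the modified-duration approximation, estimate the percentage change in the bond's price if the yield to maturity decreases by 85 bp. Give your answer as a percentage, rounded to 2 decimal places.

+2.37%

Periodic yield y = 0.0655. Modified duration first:
  t   CF        PV=CF/(1+0.0655)^t    t·PV
  1       250.00       234.6316       234.6316
  2       250.00       220.2080       440.4160
  3    25,250.00    20,873.7761    62,621.3282
  Σ                 21,328.6157    63,296.3759
P = 21,328.6157; D_Mac = 2.96767 yrs; D_mod = 2.96767/(1+0.0655) = 2.78524 yrs.
ΔP/P ≈ -D_mod · Δy = -2.78524 × (-0.0085) = +0.023675 = +2.3675%.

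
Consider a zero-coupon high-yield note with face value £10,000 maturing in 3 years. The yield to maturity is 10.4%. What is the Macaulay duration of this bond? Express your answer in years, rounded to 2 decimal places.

3.00 years

A zero-coupon bond has a single cash flow at maturity, so its Macaulay duration equals its maturity: 3 years.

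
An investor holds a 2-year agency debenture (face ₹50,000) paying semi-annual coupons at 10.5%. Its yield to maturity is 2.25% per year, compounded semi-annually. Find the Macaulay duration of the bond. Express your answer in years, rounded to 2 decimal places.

1.87 years

Periodic yield y = 0.01125. Discount each cash flow and weight by its period:
  t   CF        PV=CF/(1+0.01125)^t    t·PV
  1     2,625.00     2,595.7973     2,595.7973
  2     2,625.00     2,566.9194     5,133.8389
  3     2,625.00     2,538.3629     7,615.0886
  4    52,625.00    50,322.0089   201,288.0357
  Σ                 58,023.0885   216,632.7604
Price P = Σ PV = 58,023.0885.
Macaulay duration = Σ(t·PV) / P = 216,632.7604 / 58,023.0885 = 3.73356 half-year periods.
In years: 3.73356 / 2 = 1.86678 years.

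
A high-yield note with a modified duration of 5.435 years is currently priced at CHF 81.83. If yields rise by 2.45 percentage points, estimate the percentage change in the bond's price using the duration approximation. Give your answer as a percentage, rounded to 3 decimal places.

Duration approximation: ΔP/P ≈ -D_mod · Δy = -5.435 × (+0.0245) = -0.1331575.
As a percentage: -13.31575%.

-13.316%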